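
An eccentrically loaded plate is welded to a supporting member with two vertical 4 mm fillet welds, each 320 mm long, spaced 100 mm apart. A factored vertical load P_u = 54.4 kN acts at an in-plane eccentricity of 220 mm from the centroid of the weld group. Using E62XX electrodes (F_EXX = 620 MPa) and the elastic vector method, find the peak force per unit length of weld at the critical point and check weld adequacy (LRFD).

f_max ≈ 320 N/mm; adequate

Total weld length L_w = 640 mm. Treat welds as unit-width lines.
Polar moment about centroid: J = 2[d³/12 + d(b/2)²] = 2[320³/12 + 320×50²] = 7061000 mm³.
Direct shear f_v = P/L_w = 54.4×10³ / 640 = 85 N/mm (vertical).
Torsion M = P·e = 54.4×10³ × 220 = 11968000 N·mm.
Critical point at (x, y) = (50, 160) from centroid. f_tx = M·y/J = 271.2 N/mm; f_ty = M·x/J = 84.74 N/mm.
Resultant f_max = √[f_tx² + (f_v + f_ty)²] = √[271.2² + (85 + 84.74)²] = 319.9 N/mm.
Capacity per unit length: φr_n = 0.75 × 0.6 × 620 × (0.707 × 4) = 789 N/mm.
319.9 ≤ 789 → adequate.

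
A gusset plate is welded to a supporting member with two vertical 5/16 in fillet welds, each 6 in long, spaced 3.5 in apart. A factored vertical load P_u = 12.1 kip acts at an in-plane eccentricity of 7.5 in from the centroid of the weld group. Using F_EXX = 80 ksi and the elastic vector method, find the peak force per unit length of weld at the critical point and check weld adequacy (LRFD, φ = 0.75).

Total weld length L_w = 12 in. Treat welds as unit-width lines.
Polar moment about centroid: J = 2[d³/12 + d(b/2)²] = 2[6³/12 + 6×1.75²] = 72.75 in³.
Direct shear f_v = P/L_w = 12.1 / 12 = 1.008 kip/in (vertical).
Torsion M = P·e = 12.1 × 7.5 = 90.75 kip·in.
Critical point at (x, y) = (1.75, 3) from centroid. f_tx = M·y/J = 3.742 kip/in; f_ty = M·x/J = 2.183 kip/in.
Resultant f_max = √[f_tx² + (f_v + f_ty)²] = √[3.742² + (1.008 + 2.183)²] = 4.918 kip/in.
Capacity per unit length: φr_n = 0.75 × 0.6 × 80 × (0.707 × 0.3125) = 7.954 kip/in.
4.918 ≤ 7.954 → adequate.

f_max ≈ 4.92 kip/in; adequate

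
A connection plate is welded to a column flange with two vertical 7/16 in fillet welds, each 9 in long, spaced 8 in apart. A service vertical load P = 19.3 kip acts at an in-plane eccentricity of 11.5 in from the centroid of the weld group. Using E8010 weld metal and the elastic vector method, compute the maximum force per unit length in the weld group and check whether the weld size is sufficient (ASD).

f_max ≈ 4.06 kip/in; adequate

E80XX → F_EXX = 80 ksi.
Total weld length L_w = 18 in. Treat welds as unit-width lines.
Polar moment about centroid: J = 2[d³/12 + d(b/2)²] = 2[9³/12 + 9×4²] = 409.5 in³.
Direct shear f_v = P/L_w = 19.3 / 18 = 1.072 kip/in (vertical).
Torsion M = P·e = 19.3 × 11.5 = 221.95 kip·in.
Critical point at (x, y) = (4, 4.5) from centroid. f_tx = M·y/J = 2.439 kip/in; f_ty = M·x/J = 2.168 kip/in.
Resultant f_max = √[f_tx² + (f_v + f_ty)²] = √[2.439² + (1.072 + 2.168)²] = 4.056 kip/in.
Capacity per unit length: r_n/Ω = (1/2.0) × 0.6 × 80 × (0.707 × 0.4375) = 7.423 kip/in.
4.056 ≤ 7.423 → adequate.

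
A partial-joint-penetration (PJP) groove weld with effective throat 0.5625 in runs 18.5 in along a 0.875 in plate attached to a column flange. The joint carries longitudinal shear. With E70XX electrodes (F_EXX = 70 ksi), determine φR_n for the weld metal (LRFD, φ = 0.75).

Effective throat (given) t_e = 0.5625 in.
A_we = 0.5625 × 18.5 = 10.41 in².
F_nw = 0.6 F_EXX = 42 ksi.
φR_n = 0.75 × 42 × 10.41 = 327.8 kip.

φR_n ≈ 328 kip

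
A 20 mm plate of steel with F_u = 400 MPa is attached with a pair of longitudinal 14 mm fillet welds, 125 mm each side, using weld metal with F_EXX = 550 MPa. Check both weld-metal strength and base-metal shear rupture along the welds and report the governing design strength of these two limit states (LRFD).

t_e = 0.707 × 14 = 9.898 mm; L = 250 mm.
Weld metal: φR_n = 0.75 × 0.6 × 550 × 9.898 × 250 × 10⁻³ = 612.4 kN.
Base metal (shear rupture): φR_n = 0.75 × 0.6 × 400 × 20 × 250 × 10⁻³ = 900 kN.
Governing: weld metal.

φR_n ≈ 612 kN (weld metal governs)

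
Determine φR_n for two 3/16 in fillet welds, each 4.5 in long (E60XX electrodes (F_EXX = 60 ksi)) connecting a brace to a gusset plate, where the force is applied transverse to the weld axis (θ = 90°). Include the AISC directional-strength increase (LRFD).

φR_n ≈ 48.3 kip

t_e = 0.707 × 0.1875 = 0.1326 in; A_we = 0.1326 × 9 = 1.193 in².
Directional factor: 1.0 + 0.5 sin^1.5(90°) = 1.5.
F_nw = 0.6 × 60 × 1.5 = 54 ksi.
φR_n = 0.75 × 54 × 1.193 = 48.32 kip.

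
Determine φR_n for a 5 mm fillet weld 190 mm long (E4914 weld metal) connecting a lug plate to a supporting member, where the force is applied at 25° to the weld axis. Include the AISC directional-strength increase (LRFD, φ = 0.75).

φR_n ≈ 168 kN

E49XX → F_EXX = 490 MPa.
t_e = 0.707 × 5 = 3.535 mm; A_we = 3.535 × 190 = 671.6 mm².
Directional factor: 1.0 + 0.5 sin^1.5(25°) = 1.137.
F_nw = 0.6 × 490 × 1.137 = 334.4 MPa.
φR_n = 0.75 × 334.4 × 671.6 × 10⁻³ = 168.4 kN.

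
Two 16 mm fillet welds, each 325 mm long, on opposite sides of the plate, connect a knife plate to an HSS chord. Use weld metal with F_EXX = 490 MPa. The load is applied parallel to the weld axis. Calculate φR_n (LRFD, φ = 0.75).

φR_n ≈ 1620 kN

Effective throat t_e = 0.707 × 16 = 11.31 mm.
Total length L = 650 mm; A_we = 11.31 × 650 = 7353 mm².
F_nw = 0.6 F_EXX = 0.6 × 490 = 294 MPa.
φR_n = 0.75 × 294 × 7353 × 10⁻³ = 1621 kN.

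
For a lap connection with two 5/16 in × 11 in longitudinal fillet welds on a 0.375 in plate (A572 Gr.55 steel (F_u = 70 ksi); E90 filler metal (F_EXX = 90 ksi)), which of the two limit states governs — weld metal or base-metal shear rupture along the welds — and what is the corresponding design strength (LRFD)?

φR_n ≈ 197 kips (weld metal governs)

t_e = 0.707 × 0.3125 = 0.2209 in; L = 22 in.
Weld metal: φR_n = 0.75 × 0.6 × 90 × 0.2209 × 22 = 196.9 kips.
Base metal (shear rupture): φR_n = 0.75 × 0.6 × 70 × 0.375 × 22 = 259.9 kips.
Governing: weld metal.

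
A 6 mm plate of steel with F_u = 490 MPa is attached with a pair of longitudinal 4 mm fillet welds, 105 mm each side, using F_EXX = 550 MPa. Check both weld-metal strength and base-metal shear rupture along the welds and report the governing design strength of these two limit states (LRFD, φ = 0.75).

φR_n ≈ 147 kN (weld metal governs)

t_e = 0.707 × 4 = 2.828 mm; L = 210 mm.
Weld metal: φR_n = 0.75 × 0.6 × 550 × 2.828 × 210 × 10⁻³ = 147 kN.
Base metal (shear rupture): φR_n = 0.75 × 0.6 × 490 × 6 × 210 × 10⁻³ = 277.8 kN.
Governing: weld metal.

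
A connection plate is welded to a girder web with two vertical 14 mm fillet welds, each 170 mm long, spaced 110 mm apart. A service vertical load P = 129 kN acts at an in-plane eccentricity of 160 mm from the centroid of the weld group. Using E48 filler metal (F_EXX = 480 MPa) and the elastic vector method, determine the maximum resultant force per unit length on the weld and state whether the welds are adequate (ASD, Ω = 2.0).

f_max ≈ 1370 N/mm; adequate

Total weld length L_w = 340 mm. Treat welds as unit-width lines.
Polar moment about centroid: J = 2[d³/12 + d(b/2)²] = 2[170³/12 + 170×55²] = 1847000 mm³.
Direct shear f_v = P/L_w = 129×10³ / 340 = 379.4 N/mm (vertical).
Torsion M = P·e = 129×10³ × 160 = 20640000 N·mm.
Critical point at (x, y) = (55, 85) from centroid. f_tx = M·y/J = 949.7 N/mm; f_ty = M·x/J = 614.5 N/mm.
Resultant f_max = √[f_tx² + (f_v + f_ty)²] = √[949.7² + (379.4 + 614.5)²] = 1375 N/mm.
Capacity per unit length: r_n/Ω = (1/2.0) × 0.6 × 480 × (0.707 × 14) = 1425 N/mm.
1375 ≤ 1425 → adequate.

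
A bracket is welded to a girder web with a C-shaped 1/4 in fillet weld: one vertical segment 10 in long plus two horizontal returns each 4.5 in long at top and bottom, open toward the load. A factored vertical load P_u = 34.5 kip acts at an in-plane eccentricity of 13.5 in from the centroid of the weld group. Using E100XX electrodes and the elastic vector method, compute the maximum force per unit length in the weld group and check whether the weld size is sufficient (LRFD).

E100XX → F_EXX = 100 ksi.
Total weld length L_w = 19 in. Treat welds as unit-width lines.
Centroid: x̄ = 2×4.5×2.25 / 19 = 1.066 in from the vertical weld.
Polar moment about centroid: J = I_x + I_y = [10³/12 + 2×4.5×5²] + [10×1.066² + 2(4.5³/12 + 4.5×1.184²)] = 347.5 in³.
Direct shear f_v = P/L_w = 34.5 / 19 = 1.816 kip/in (vertical).
Torsion M = P·e = 34.5 × 13.5 = 465.75 kip·in.
Critical point at (x, y) = (3.434, 5) from centroid. f_tx = M·y/J = 6.701 kip/in; f_ty = M·x/J = 4.603 kip/in.
Resultant f_max = √[f_tx² + (f_v + f_ty)²] = √[6.701² + (1.816 + 4.603)²] = 9.279 kip/in.
Capacity per unit length: φr_n = 0.75 × 0.6 × 100 × (0.707 × 0.25) = 7.954 kip/in.
9.279 > 7.954 → NOT adequate.

f_max ≈ 9.28 kip/in; NOT adequate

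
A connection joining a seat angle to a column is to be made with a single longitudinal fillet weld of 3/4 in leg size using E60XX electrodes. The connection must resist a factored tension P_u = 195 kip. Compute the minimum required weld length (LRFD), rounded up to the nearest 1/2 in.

L = 14 in

E60XX → F_EXX = 60 ksi.
Throat t_e = 0.707 × 0.75 = 0.5302 in.
φr_n = 0.75 × 0.6 × 60 × 0.5302 = 14.32 kip/in.
L_req = P_u / φr_n = 195 / 14.32 = 13.62 in total.
Round up → use L = 14 in.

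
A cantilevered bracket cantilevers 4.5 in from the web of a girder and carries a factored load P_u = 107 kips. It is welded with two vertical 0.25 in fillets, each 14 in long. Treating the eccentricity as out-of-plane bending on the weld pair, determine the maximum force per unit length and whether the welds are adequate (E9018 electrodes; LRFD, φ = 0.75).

E90XX → F_EXX = 90 ksi.
L_w = 2 × 14 = 28 in; section modulus (unit throat) S = 2 × L²/6 = 65.33 in².
Direct shear f_v = P/L_w = 107/28 = 3.821 kip/in.
Moment M = P × e = 107 × 4.5 = 481.5 kip·in; bending f_b = M/S = 7.37 kip/in.
f_max = √(f_v² + f_b²) = √(3.821² + 7.37²) = 8.302 kip/in.
φr_n = 0.75 × 0.6 × 90 × (0.707 × 0.25) = 7.158 kip/in → NOT adequate.

f_max ≈ 8.3 kip/in; NOT adequate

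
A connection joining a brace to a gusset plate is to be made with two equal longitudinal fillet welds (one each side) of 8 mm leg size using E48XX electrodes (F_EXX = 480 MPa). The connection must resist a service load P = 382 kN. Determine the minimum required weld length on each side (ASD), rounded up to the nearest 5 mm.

Throat t_e = 0.707 × 8 = 5.656 mm.
r_n/Ω = (0.6 × 480 × 5.656) / 2.0 = 814.5 N/mm = 0.8145 kN/mm.
L_req = P / (r_n/Ω) = 382 / 0.8145 = 469 mm total.
Per side: 469 / 2 = 234.5 mm.
Round up → use L = 235 mm on each side.

L = 235 mm on each side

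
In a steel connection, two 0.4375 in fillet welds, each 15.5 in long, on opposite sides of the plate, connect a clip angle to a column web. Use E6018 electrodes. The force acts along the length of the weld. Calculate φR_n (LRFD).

E60XX → F_EXX = 60 ksi.
Effective throat t_e = 0.707 × 0.4375 = 0.3093 in.
Total length L = 31 in; A_we = 0.3093 × 31 = 9.589 in².
F_nw = 0.6 F_EXX = 0.6 × 60 = 36 ksi.
φR_n = 0.75 × 36 × 9.589 = 258.9 kip.

φR_n ≈ 259 kip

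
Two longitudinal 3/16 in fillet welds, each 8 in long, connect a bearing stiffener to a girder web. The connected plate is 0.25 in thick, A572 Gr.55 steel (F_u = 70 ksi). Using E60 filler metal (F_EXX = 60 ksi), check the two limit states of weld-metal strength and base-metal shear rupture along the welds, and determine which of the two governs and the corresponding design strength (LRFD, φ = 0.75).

t_e = 0.707 × 0.1875 = 0.1326 in; L = 16 in.
Weld metal: φR_n = 0.75 × 0.6 × 60 × 0.1326 × 16 = 57.27 kip.
Base metal (shear rupture): φR_n = 0.75 × 0.6 × 70 × 0.25 × 16 = 126 kip.
Governing: weld metal.

φR_n ≈ 57.3 kip (weld metal governs)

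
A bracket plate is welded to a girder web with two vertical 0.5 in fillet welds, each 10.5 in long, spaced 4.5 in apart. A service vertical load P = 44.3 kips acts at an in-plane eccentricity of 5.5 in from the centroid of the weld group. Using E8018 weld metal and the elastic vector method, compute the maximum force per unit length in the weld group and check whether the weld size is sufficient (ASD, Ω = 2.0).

E80XX → F_EXX = 80 ksi.
Total weld length L_w = 21 in. Treat welds as unit-width lines.
Polar moment about centroid: J = 2[d³/12 + d(b/2)²] = 2[10.5³/12 + 10.5×2.25²] = 299.2 in³.
Direct shear f_v = P/L_w = 44.3 / 21 = 2.11 kip/in (vertical).
Torsion M = P·e = 44.3 × 5.5 = 243.65 kip·in.
Critical point at (x, y) = (2.25, 5.25) from centroid. f_tx = M·y/J = 4.275 kip/in; f_ty = M·x/J = 1.832 kip/in.
Resultant f_max = √[f_tx² + (f_v + f_ty)²] = √[4.275² + (2.11 + 1.832)²] = 5.814 kip/in.
Capacity per unit length: r_n/Ω = (1/2.0) × 0.6 × 80 × (0.707 × 0.5) = 8.484 kip/in.
5.814 ≤ 8.484 → adequate.

f_max ≈ 5.81 kip/in; adequate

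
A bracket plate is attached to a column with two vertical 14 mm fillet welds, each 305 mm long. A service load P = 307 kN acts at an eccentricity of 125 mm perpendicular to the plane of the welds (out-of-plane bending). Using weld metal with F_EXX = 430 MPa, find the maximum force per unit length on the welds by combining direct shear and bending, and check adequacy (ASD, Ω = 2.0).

f_max ≈ 1340 N/mm; NOT adequate

L_w = 2 × 305 = 610 mm; section modulus (unit throat) S = 2 × L²/6 = 31010 mm².
Direct shear f_v = P/L_w = 307×10³/610 = 503.3 N/mm.
Moment M = P × e = 307×10³ × 125 = 38375000 N·mm; bending f_b = M/S = 1238 N/mm.
f_max = √(f_v² + f_b²) = √(503.3² + 1238²) = 1336 N/mm.
r_n/Ω = (1/2.0) × 0.6 × 430 × (0.707 × 14) = 1277 N/mm → NOT adequate.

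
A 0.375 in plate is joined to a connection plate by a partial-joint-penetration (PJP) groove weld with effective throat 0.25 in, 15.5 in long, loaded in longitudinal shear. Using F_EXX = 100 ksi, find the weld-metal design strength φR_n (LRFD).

Effective throat (given) t_e = 0.25 in.
A_we = 0.25 × 15.5 = 3.875 in².
F_nw = 0.6 F_EXX = 60 ksi.
φR_n = 0.75 × 60 × 3.875 = 174.4 kip.

φR_n ≈ 174 kip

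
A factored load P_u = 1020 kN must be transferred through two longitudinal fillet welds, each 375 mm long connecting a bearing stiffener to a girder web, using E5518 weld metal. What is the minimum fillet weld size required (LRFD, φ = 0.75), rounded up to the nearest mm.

w = 8 mm

E55XX → F_EXX = 550 MPa.
Total weld length L = 750 mm.
Required throat t_e = P_u / (φ × 0.6 F_EXX × L) = 1020 / (0.75 × 0.6 × 550 × 750 × 10⁻³) = 5.495 mm.
Required leg w = t_e / 0.707 = 7.772 mm → use 8 mm.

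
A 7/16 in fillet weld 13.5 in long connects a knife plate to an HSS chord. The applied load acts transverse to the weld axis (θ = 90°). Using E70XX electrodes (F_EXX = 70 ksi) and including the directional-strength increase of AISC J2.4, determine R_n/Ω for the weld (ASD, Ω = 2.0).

R_n/Ω ≈ 132 kips

t_e = 0.707 × 0.4375 = 0.3093 in; A_we = 0.3093 × 13.5 = 4.176 in².
Directional factor: 1.0 + 0.5 sin^1.5(90°) = 1.5.
F_nw = 0.6 × 70 × 1.5 = 63 ksi.
R_n/Ω = (63 × 4.176) / 2.0 = 131.5 kips.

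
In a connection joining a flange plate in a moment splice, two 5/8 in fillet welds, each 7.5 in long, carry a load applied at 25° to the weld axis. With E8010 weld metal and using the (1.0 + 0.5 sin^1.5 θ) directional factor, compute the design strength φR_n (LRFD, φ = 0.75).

φR_n ≈ 271 kip

E80XX → F_EXX = 80 ksi.
t_e = 0.707 × 0.625 = 0.4419 in; A_we = 0.4419 × 15 = 6.628 in².
Directional factor: 1.0 + 0.5 sin^1.5(25°) = 1.137.
F_nw = 0.6 × 80 × 1.137 = 54.59 ksi.
φR_n = 0.75 × 54.59 × 6.628 = 271.4 kip.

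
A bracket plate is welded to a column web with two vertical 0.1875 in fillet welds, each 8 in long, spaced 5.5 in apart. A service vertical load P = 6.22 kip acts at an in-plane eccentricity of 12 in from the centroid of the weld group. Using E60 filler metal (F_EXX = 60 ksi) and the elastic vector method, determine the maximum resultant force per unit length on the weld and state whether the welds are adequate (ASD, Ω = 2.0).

f_max ≈ 2 kip/in; adequate

Total weld length L_w = 16 in. Treat welds as unit-width lines.
Polar moment about centroid: J = 2[d³/12 + d(b/2)²] = 2[8³/12 + 8×2.75²] = 206.3 in³.
Direct shear f_v = P/L_w = 6.22 / 16 = 0.3887 kip/in (vertical).
Torsion M = P·e = 6.22 × 12 = 74.64 kip·in.
Critical point at (x, y) = (2.75, 4) from centroid. f_tx = M·y/J = 1.447 kip/in; f_ty = M·x/J = 0.9948 kip/in.
Resultant f_max = √[f_tx² + (f_v + f_ty)²] = √[1.447² + (0.3887 + 0.9948)²] = 2.002 kip/in.
Capacity per unit length: r_n/Ω = (1/2.0) × 0.6 × 60 × (0.707 × 0.1875) = 2.386 kip/in.
2.002 ≤ 2.386 → adequate.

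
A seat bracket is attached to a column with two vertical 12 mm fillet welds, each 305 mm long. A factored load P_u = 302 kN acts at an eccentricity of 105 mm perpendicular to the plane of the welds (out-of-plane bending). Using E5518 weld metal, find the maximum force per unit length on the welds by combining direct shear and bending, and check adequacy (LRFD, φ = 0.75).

f_max ≈ 1140 N/mm; adequate

E55XX → F_EXX = 550 MPa.
L_w = 2 × 305 = 610 mm; section modulus (unit throat) S = 2 × L²/6 = 31010 mm².
Direct shear f_v = P/L_w = 302×10³/610 = 495.1 N/mm.
Moment M = P × e = 302×10³ × 105 = 31710000 N·mm; bending f_b = M/S = 1023 N/mm.
f_max = √(f_v² + f_b²) = √(495.1² + 1023²) = 1136 N/mm.
φr_n = 0.75 × 0.6 × 550 × (0.707 × 12) = 2100 N/mm → adequate.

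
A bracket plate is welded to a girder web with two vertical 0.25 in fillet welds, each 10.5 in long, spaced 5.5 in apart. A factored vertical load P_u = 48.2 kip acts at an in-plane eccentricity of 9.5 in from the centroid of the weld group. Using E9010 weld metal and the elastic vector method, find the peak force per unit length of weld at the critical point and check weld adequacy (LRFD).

E90XX → F_EXX = 90 ksi.
Total weld length L_w = 21 in. Treat welds as unit-width lines.
Polar moment about centroid: J = 2[d³/12 + d(b/2)²] = 2[10.5³/12 + 10.5×2.75²] = 351.8 in³.
Direct shear f_v = P/L_w = 48.2 / 21 = 2.295 kip/in (vertical).
Torsion M = P·e = 48.2 × 9.5 = 457.9 kip·in.
Critical point at (x, y) = (2.75, 5.25) from centroid. f_tx = M·y/J = 6.834 kip/in; f_ty = M·x/J = 3.58 kip/in.
Resultant f_max = √[f_tx² + (f_v + f_ty)²] = √[6.834² + (2.295 + 3.58)²] = 9.012 kip/in.
Capacity per unit length: φr_n = 0.75 × 0.6 × 90 × (0.707 × 0.25) = 7.158 kip/in.
9.012 > 7.158 → NOT adequate.

f_max ≈ 9.01 kip/in; NOT adequate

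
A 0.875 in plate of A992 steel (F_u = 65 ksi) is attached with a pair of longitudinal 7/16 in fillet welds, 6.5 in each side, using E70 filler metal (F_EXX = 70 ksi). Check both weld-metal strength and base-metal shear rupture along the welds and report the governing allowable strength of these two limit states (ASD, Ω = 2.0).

R_n/Ω ≈ 84.4 kips (weld metal governs)

t_e = 0.707 × 0.4375 = 0.3093 in; L = 13 in.
Weld metal: R_n/Ω = (1/2.0) × 0.6 × 70 × 0.3093 × 13 = 84.44 kips.
Base metal (shear rupture): R_n/Ω = (1/2.0) × 0.6 × 65 × 0.875 × 13 = 221.8 kips.
Governing: weld metal.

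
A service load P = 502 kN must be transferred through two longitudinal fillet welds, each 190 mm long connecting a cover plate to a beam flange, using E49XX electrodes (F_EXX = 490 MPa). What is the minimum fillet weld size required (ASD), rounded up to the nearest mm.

w = 13 mm

Total weld length L = 380 mm.
Required throat t_e = P × Ω / (0.6 F_EXX × L) = 502 × 2.0 / (0.6 × 490 × 380 × 10⁻³) = 8.987 mm.
Required leg w = t_e / 0.707 = 12.71 mm → use 13 mm.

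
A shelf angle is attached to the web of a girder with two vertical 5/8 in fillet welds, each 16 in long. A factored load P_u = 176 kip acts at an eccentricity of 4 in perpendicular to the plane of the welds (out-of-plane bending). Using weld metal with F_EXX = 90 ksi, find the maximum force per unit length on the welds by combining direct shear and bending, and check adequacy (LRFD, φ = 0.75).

f_max ≈ 9.92 kip/in; adequate

L_w = 2 × 16 = 32 in; section modulus (unit throat) S = 2 × L²/6 = 85.33 in².
Direct shear f_v = P/L_w = 176/32 = 5.5 kip/in.
Moment M = P × e = 176 × 4 = 704 kip·in; bending f_b = M/S = 8.25 kip/in.
f_max = √(f_v² + f_b²) = √(5.5² + 8.25²) = 9.915 kip/in.
φr_n = 0.75 × 0.6 × 90 × (0.707 × 0.625) = 17.9 kip/in → adequate.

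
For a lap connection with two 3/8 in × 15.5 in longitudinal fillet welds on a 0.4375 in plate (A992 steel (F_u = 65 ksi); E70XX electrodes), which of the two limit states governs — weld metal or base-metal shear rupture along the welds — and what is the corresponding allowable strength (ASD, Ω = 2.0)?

E70XX → F_EXX = 70 ksi.
t_e = 0.707 × 0.375 = 0.2651 in; L = 31 in.
Weld metal: R_n/Ω = (1/2.0) × 0.6 × 70 × 0.2651 × 31 = 172.6 kip.
Base metal (shear rupture): R_n/Ω = (1/2.0) × 0.6 × 65 × 0.4375 × 31 = 264.5 kip.
Governing: weld metal.

R_n/Ω ≈ 173 kip (weld metal governs)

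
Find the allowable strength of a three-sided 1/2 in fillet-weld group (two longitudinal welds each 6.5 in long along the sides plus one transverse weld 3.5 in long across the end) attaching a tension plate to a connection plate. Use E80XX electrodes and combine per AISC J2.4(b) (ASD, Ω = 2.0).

E80XX → F_EXX = 80 ksi.
t_e = 0.707 × 0.5 = 0.3535 in.
R_nwl = 0.6 × 80 × 0.3535 × 13 = 220.6 kip (longitudinal, 2 welds).
R_nwt = 0.6 × 80 × 0.3535 × 3.5 = 59.39 kip (transverse, base value).
(i) R_nwl + R_nwt = 280 kip; (ii) 0.85 R_nwl + 1.5 R_nwt = 276.6 kip.
R_n = max = 280 kip [governs: (i)]; R_n/Ω = 140 kip.

R_n/Ω ≈ 140 kip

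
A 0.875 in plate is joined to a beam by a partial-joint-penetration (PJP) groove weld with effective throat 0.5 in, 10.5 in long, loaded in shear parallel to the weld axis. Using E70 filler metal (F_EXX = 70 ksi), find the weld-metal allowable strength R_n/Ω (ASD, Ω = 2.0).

R_n/Ω ≈ 110 kip

Effective throat (given) t_e = 0.5 in.
A_we = 0.5 × 10.5 = 5.25 in².
F_nw = 0.6 F_EXX = 42 ksi.
R_n/Ω = (42 × 5.25) / 2.0 = 110.2 kip.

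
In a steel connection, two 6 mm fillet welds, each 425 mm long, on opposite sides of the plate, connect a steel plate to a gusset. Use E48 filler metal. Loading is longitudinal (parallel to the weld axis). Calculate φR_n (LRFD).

E48XX → F_EXX = 480 MPa.
Effective throat t_e = 0.707 × 6 = 4.242 mm.
Total length L = 850 mm; A_we = 4.242 × 850 = 3606 mm².
F_nw = 0.6 F_EXX = 0.6 × 480 = 288 MPa.
φR_n = 0.75 × 288 × 3606 × 10⁻³ = 778.8 kN.

φR_n ≈ 779 kN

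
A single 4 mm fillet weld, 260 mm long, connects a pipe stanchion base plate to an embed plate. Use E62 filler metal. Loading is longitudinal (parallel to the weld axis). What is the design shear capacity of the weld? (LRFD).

φR_n ≈ 205 kN

E62XX → F_EXX = 620 MPa.
Effective throat t_e = 0.707 × 4 = 2.828 mm.
Total length L = 260 mm; A_we = 2.828 × 260 = 735.3 mm².
F_nw = 0.6 F_EXX = 0.6 × 620 = 372 MPa.
φR_n = 0.75 × 372 × 735.3 × 10⁻³ = 205.1 kN.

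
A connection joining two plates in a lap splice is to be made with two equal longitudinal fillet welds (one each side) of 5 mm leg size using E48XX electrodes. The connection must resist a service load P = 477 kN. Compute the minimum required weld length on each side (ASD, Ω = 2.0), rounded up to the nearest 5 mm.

E48XX → F_EXX = 480 MPa.
Throat t_e = 0.707 × 5 = 3.535 mm.
r_n/Ω = (0.6 × 480 × 3.535) / 2.0 = 509 N/mm = 0.509 kN/mm.
L_req = P / (r_n/Ω) = 477 / 0.509 = 937.1 mm total.
Per side: 937.1 / 2 = 468.5 mm.
Round up → use L = 470 mm on each side.

L = 470 mm on each side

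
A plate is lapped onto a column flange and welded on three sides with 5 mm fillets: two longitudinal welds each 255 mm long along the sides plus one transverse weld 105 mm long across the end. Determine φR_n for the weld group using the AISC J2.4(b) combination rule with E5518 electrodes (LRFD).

E55XX → F_EXX = 550 MPa.
t_e = 0.707 × 5 = 3.535 mm.
R_nwl = 0.6 × 550 × 3.535 × 510 × 10⁻³ = 594.9 kN (longitudinal, 2 welds).
R_nwt = 0.6 × 550 × 3.535 × 105 × 10⁻³ = 122.5 kN (transverse, base value).
(i) R_nwl + R_nwt = 717.4 kN; (ii) 0.85 R_nwl + 1.5 R_nwt = 689.4 kN.
R_n = max = 717.4 kN [governs: (i)]; φR_n = 538.1 kN.

φR_n ≈ 538 kN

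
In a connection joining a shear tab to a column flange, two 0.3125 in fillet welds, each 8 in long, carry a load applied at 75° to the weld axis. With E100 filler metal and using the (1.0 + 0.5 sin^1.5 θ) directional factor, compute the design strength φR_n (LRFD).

E100XX → F_EXX = 100 ksi.
t_e = 0.707 × 0.3125 = 0.2209 in; A_we = 0.2209 × 16 = 3.535 in².
Directional factor: 1.0 + 0.5 sin^1.5(75°) = 1.475.
F_nw = 0.6 × 100 × 1.475 = 88.48 ksi.
φR_n = 0.75 × 88.48 × 3.535 = 234.6 kips.

φR_n ≈ 235 kips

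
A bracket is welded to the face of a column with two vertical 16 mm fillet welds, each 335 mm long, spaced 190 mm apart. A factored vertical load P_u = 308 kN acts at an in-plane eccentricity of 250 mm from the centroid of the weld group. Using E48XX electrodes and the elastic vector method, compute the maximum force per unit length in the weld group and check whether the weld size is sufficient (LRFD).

f_max ≈ 1490 N/mm; adequate

E48XX → F_EXX = 480 MPa.
Total weld length L_w = 670 mm. Treat welds as unit-width lines.
Polar moment about centroid: J = 2[d³/12 + d(b/2)²] = 2[335³/12 + 335×95²] = 12310000 mm³.
Direct shear f_v = P/L_w = 308×10³ / 670 = 459.7 N/mm (vertical).
Torsion M = P·e = 308×10³ × 250 = 77000000 N·mm.
Critical point at (x, y) = (95, 167.5) from centroid. f_tx = M·y/J = 1048 N/mm; f_ty = M·x/J = 594.1 N/mm.
Resultant f_max = √[f_tx² + (f_v + f_ty)²] = √[1048² + (459.7 + 594.1)²] = 1486 N/mm.
Capacity per unit length: φr_n = 0.75 × 0.6 × 480 × (0.707 × 16) = 2443 N/mm.
1486 ≤ 2443 → adequate.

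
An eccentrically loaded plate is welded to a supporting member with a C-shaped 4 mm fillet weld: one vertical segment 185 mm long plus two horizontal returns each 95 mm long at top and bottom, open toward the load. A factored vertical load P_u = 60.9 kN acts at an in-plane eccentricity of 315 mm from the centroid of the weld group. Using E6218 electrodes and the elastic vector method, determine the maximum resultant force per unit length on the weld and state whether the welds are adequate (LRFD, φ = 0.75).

f_max ≈ 999 N/mm; NOT adequate

E62XX → F_EXX = 620 MPa.
Total weld length L_w = 375 mm. Treat welds as unit-width lines.
Centroid: x̄ = 2×95×47.5 / 375 = 24.07 mm from the vertical weld.
Polar moment about centroid: J = I_x + I_y = [185³/12 + 2×95×92.5²] + [185×24.07² + 2(95³/12 + 95×23.43²)] = 2508000 mm³.
Direct shear f_v = P/L_w = 60.9×10³ / 375 = 162.4 N/mm (vertical).
Torsion M = P·e = 60.9×10³ × 315 = 19184000 N·mm.
Critical point at (x, y) = (70.93, 92.5) from centroid. f_tx = M·y/J = 707.6 N/mm; f_ty = M·x/J = 542.6 N/mm.
Resultant f_max = √[f_tx² + (f_v + f_ty)²] = √[707.6² + (162.4 + 542.6)²] = 998.9 N/mm.
Capacity per unit length: φr_n = 0.75 × 0.6 × 620 × (0.707 × 4) = 789 N/mm.
998.9 > 789 → NOT adequate.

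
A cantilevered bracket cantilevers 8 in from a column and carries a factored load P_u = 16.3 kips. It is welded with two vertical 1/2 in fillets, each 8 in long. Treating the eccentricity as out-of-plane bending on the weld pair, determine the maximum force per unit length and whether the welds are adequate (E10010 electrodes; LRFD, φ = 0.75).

f_max ≈ 6.2 kip/in; adequate

E100XX → F_EXX = 100 ksi.
L_w = 2 × 8 = 16 in; section modulus (unit throat) S = 2 × L²/6 = 21.33 in².
Direct shear f_v = P/L_w = 16.3/16 = 1.019 kip/in.
Moment M = P × e = 16.3 × 8 = 130.4 kip·in; bending f_b = M/S = 6.113 kip/in.
f_max = √(f_v² + f_b²) = √(1.019² + 6.113²) = 6.197 kip/in.
φr_n = 0.75 × 0.6 × 100 × (0.707 × 0.5) = 15.91 kip/in → adequate.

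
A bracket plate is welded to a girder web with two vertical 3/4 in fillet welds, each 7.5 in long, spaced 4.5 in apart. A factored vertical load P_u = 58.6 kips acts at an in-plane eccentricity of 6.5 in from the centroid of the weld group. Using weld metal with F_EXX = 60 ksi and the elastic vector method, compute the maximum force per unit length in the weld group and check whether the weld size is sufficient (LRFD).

Total weld length L_w = 15 in. Treat welds as unit-width lines.
Polar moment about centroid: J = 2[d³/12 + d(b/2)²] = 2[7.5³/12 + 7.5×2.25²] = 146.2 in³.
Direct shear f_v = P/L_w = 58.6 / 15 = 3.907 kip/in (vertical).
Torsion M = P·e = 58.6 × 6.5 = 380.9 kip·in.
Critical point at (x, y) = (2.25, 3.75) from centroid. f_tx = M·y/J = 9.767 kip/in; f_ty = M·x/J = 5.86 kip/in.
Resultant f_max = √[f_tx² + (f_v + f_ty)²] = √[9.767² + (3.907 + 5.86)²] = 13.81 kip/in.
Capacity per unit length: φr_n = 0.75 × 0.6 × 60 × (0.707 × 0.75) = 14.32 kip/in.
13.81 ≤ 14.32 → adequate.

f_max ≈ 13.8 kip/in; adequate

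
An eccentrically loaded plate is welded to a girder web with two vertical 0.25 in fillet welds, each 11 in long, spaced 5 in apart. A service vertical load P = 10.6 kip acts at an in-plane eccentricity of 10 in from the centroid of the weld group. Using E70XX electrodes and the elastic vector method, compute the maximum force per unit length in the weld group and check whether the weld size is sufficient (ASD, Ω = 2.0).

f_max ≈ 2.03 kip/in; adequate

E70XX → F_EXX = 70 ksi.
Total weld length L_w = 22 in. Treat welds as unit-width lines.
Polar moment about centroid: J = 2[d³/12 + d(b/2)²] = 2[11³/12 + 11×2.5²] = 359.3 in³.
Direct shear f_v = P/L_w = 10.6 / 22 = 0.4818 kip/in (vertical).
Torsion M = P·e = 10.6 × 10 = 106 kip·in.
Critical point at (x, y) = (2.5, 5.5) from centroid. f_tx = M·y/J = 1.622 kip/in; f_ty = M·x/J = 0.7375 kip/in.
Resultant f_max = √[f_tx² + (f_v + f_ty)²] = √[1.622² + (0.4818 + 0.7375)²] = 2.03 kip/in.
Capacity per unit length: r_n/Ω = (1/2.0) × 0.6 × 70 × (0.707 × 0.25) = 3.712 kip/in.
2.03 ≤ 3.712 → adequate.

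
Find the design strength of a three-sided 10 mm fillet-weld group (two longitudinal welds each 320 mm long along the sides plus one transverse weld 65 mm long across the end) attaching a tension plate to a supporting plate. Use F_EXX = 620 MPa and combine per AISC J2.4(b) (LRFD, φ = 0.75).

φR_n ≈ 1390 kN

t_e = 0.707 × 10 = 7.07 mm.
R_nwl = 0.6 × 620 × 7.07 × 640 × 10⁻³ = 1683 kN (longitudinal, 2 welds).
R_nwt = 0.6 × 620 × 7.07 × 65 × 10⁻³ = 171 kN (transverse, base value).
(i) R_nwl + R_nwt = 1854 kN; (ii) 0.85 R_nwl + 1.5 R_nwt = 1687 kN.
R_n = max = 1854 kN [governs: (i)]; φR_n = 1391 kN.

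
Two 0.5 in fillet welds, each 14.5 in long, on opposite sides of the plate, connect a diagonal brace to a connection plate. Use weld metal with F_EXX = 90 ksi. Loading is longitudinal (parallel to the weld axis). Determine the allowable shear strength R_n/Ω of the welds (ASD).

Effective throat t_e = 0.707 × 0.5 = 0.3535 in.
Total length L = 29 in; A_we = 0.3535 × 29 = 10.25 in².
F_nw = 0.6 F_EXX = 0.6 × 90 = 54 ksi.
R_n = 54 × 10.25 = 553.6 kips; R_n/Ω = 553.6/2.0 = 276.8 kips.

R_n/Ω ≈ 277 kips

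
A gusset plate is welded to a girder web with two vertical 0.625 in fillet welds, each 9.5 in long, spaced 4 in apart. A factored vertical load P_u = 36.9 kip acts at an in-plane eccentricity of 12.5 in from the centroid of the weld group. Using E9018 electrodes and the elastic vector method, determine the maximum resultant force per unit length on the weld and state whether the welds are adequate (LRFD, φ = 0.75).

f_max ≈ 11.8 kip/in; adequate

E90XX → F_EXX = 90 ksi.
Total weld length L_w = 19 in. Treat welds as unit-width lines.
Polar moment about centroid: J = 2[d³/12 + d(b/2)²] = 2[9.5³/12 + 9.5×2²] = 218.9 in³.
Direct shear f_v = P/L_w = 36.9 / 19 = 1.942 kip/in (vertical).
Torsion M = P·e = 36.9 × 12.5 = 461.25 kip·in.
Critical point at (x, y) = (2, 4.75) from centroid. f_tx = M·y/J = 10.01 kip/in; f_ty = M·x/J = 4.214 kip/in.
Resultant f_max = √[f_tx² + (f_v + f_ty)²] = √[10.01² + (1.942 + 4.214)²] = 11.75 kip/in.
Capacity per unit length: φr_n = 0.75 × 0.6 × 90 × (0.707 × 0.625) = 17.9 kip/in.
11.75 ≤ 17.9 → adequate.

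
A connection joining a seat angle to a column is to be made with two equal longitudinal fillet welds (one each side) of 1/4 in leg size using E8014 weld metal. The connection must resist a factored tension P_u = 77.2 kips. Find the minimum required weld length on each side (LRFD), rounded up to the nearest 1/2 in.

L = 6.5 in on each side

E80XX → F_EXX = 80 ksi.
Throat t_e = 0.707 × 0.25 = 0.1767 in.
φr_n = 0.75 × 0.6 × 80 × 0.1767 = 6.363 kips/in.
L_req = P_u / φr_n = 77.2 / 6.363 = 12.13 in total.
Per side: 12.13 / 2 = 6.066 in.
Round up → use L = 6.5 in on each side.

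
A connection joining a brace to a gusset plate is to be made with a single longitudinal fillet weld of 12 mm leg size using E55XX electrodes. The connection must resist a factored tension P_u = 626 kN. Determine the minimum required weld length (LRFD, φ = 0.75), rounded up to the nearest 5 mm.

L = 300 mm

E55XX → F_EXX = 550 MPa.
Throat t_e = 0.707 × 12 = 8.484 mm.
φr_n = 0.75 × 0.6 × 550 × 8.484 × 10⁻³ = 2.1 kN/mm.
L_req = P_u / φr_n = 626 / 2.1 = 298.1 mm total.
Round up → use L = 300 mm.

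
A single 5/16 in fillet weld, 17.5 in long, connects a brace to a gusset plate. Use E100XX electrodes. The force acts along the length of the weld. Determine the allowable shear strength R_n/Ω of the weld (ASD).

R_n/Ω ≈ 116 kip

E100XX → F_EXX = 100 ksi.
Effective throat t_e = 0.707 × 0.3125 = 0.2209 in.
Total length L = 17.5 in; A_we = 0.2209 × 17.5 = 3.866 in².
F_nw = 0.6 F_EXX = 0.6 × 100 = 60 ksi.
R_n = 60 × 3.866 = 232 kip; R_n/Ω = 232/2.0 = 116 kip.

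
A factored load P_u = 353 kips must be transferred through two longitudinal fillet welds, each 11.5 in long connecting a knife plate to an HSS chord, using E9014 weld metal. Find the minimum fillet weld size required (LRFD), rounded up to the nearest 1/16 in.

E90XX → F_EXX = 90 ksi.
Total weld length L = 23 in.
Required throat t_e = P_u / (φ × 0.6 F_EXX × L) = 353 / (0.75 × 0.6 × 90 × 23) = 0.379 in.
Required leg w = t_e / 0.707 = 0.536 in → use 9/16 in.

w = 9/16 in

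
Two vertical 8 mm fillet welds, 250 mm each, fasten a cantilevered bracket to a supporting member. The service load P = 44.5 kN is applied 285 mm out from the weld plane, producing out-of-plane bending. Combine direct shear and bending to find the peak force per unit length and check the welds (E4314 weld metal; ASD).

E43XX → F_EXX = 430 MPa.
L_w = 2 × 250 = 500 mm; section modulus (unit throat) S = 2 × L²/6 = 20830 mm².
Direct shear f_v = P/L_w = 44.5×10³/500 = 89 N/mm.
Moment M = P × e = 44.5×10³ × 285 = 12682000 N·mm; bending f_b = M/S = 608.8 N/mm.
f_max = √(f_v² + f_b²) = √(89² + 608.8²) = 615.2 N/mm.
r_n/Ω = (1/2.0) × 0.6 × 430 × (0.707 × 8) = 729.6 N/mm → adequate.

f_max ≈ 615 N/mm; adequate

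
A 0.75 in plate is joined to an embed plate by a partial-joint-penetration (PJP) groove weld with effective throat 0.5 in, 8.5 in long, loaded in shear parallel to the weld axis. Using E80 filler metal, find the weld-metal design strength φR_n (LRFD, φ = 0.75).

φR_n ≈ 153 kip

E80XX → F_EXX = 80 ksi.
Effective throat (given) t_e = 0.5 in.
A_we = 0.5 × 8.5 = 4.25 in².
F_nw = 0.6 F_EXX = 48 ksi.
φR_n = 0.75 × 48 × 4.25 = 153 kip.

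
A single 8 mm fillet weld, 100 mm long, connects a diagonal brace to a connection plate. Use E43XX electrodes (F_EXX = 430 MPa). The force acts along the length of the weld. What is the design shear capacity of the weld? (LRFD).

Effective throat t_e = 0.707 × 8 = 5.656 mm.
Total length L = 100 mm; A_we = 5.656 × 100 = 565.6 mm².
F_nw = 0.6 F_EXX = 0.6 × 430 = 258 MPa.
φR_n = 0.75 × 258 × 565.6 × 10⁻³ = 109.4 kN.

φR_n ≈ 109 kN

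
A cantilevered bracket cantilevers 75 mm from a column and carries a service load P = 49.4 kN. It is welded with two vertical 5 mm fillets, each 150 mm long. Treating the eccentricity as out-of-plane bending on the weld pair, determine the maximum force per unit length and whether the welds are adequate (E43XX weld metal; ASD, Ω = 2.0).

E43XX → F_EXX = 430 MPa.
L_w = 2 × 150 = 300 mm; section modulus (unit throat) S = 2 × L²/6 = 7500 mm².
Direct shear f_v = P/L_w = 49.4×10³/300 = 164.7 N/mm.
Moment M = P × e = 49.4×10³ × 75 = 3705000 N·mm; bending f_b = M/S = 494 N/mm.
f_max = √(f_v² + f_b²) = √(164.7² + 494²) = 520.7 N/mm.
r_n/Ω = (1/2.0) × 0.6 × 430 × (0.707 × 5) = 456 N/mm → NOT adequate.

f_max ≈ 521 N/mm; NOT adequate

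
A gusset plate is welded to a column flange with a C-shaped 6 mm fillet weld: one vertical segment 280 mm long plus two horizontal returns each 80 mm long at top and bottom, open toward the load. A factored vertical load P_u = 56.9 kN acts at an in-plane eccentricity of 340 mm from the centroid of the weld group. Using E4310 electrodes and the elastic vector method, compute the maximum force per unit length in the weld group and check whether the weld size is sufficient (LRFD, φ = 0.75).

E43XX → F_EXX = 430 MPa.
Total weld length L_w = 440 mm. Treat welds as unit-width lines.
Centroid: x̄ = 2×80×40 / 440 = 14.55 mm from the vertical weld.
Polar moment about centroid: J = I_x + I_y = [280³/12 + 2×80×140²] + [280×14.55² + 2(80³/12 + 80×25.45²)] = 5214000 mm³.
Direct shear f_v = P/L_w = 56.9×10³ / 440 = 129.3 N/mm (vertical).
Torsion M = P·e = 56.9×10³ × 340 = 19346000 N·mm.
Critical point at (x, y) = (65.45, 140) from centroid. f_tx = M·y/J = 519.5 N/mm; f_ty = M·x/J = 242.9 N/mm.
Resultant f_max = √[f_tx² + (f_v + f_ty)²] = √[519.5² + (129.3 + 242.9)²] = 639.1 N/mm.
Capacity per unit length: φr_n = 0.75 × 0.6 × 430 × (0.707 × 6) = 820.8 N/mm.
639.1 ≤ 820.8 → adequate.

f_max ≈ 639 N/mm; adequate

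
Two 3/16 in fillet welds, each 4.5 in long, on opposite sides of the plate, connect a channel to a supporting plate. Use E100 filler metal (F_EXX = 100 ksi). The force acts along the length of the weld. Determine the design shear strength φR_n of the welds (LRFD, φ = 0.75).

Effective throat t_e = 0.707 × 0.1875 = 0.1326 in.
Total length L = 9 in; A_we = 0.1326 × 9 = 1.193 in².
F_nw = 0.6 F_EXX = 0.6 × 100 = 60 ksi.
φR_n = 0.75 × 60 × 1.193 = 53.69 kip.

φR_n ≈ 53.7 kip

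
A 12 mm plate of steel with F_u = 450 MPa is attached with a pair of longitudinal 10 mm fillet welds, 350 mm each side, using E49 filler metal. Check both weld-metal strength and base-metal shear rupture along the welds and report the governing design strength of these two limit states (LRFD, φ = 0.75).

φR_n ≈ 1090 kN (weld metal governs)

E49XX → F_EXX = 490 MPa.
t_e = 0.707 × 10 = 7.07 mm; L = 700 mm.
Weld metal: φR_n = 0.75 × 0.6 × 490 × 7.07 × 700 × 10⁻³ = 1091 kN.
Base metal (shear rupture): φR_n = 0.75 × 0.6 × 450 × 12 × 700 × 10⁻³ = 1701 kN.
Governing: weld metal.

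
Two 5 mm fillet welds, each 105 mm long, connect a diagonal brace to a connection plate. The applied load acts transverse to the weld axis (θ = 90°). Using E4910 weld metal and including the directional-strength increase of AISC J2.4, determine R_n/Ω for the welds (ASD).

E49XX → F_EXX = 490 MPa.
t_e = 0.707 × 5 = 3.535 mm; A_we = 3.535 × 210 = 742.3 mm².
Directional factor: 1.0 + 0.5 sin^1.5(90°) = 1.5.
F_nw = 0.6 × 490 × 1.5 = 441 MPa.
R_n/Ω = (441 × 742.3) / 2.0 × 10⁻³ = 163.7 kN.

R_n/Ω ≈ 164 kN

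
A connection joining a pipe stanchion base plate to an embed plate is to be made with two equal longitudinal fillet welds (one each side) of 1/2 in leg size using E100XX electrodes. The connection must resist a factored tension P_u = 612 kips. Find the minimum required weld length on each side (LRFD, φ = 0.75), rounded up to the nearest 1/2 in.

L = 19.5 in on each side

E100XX → F_EXX = 100 ksi.
Throat t_e = 0.707 × 0.5 = 0.3535 in.
φr_n = 0.75 × 0.6 × 100 × 0.3535 = 15.91 kips/in.
L_req = P_u / φr_n = 612 / 15.91 = 38.47 in total.
Per side: 38.47 / 2 = 19.24 in.
Round up → use L = 19.5 in on each side.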